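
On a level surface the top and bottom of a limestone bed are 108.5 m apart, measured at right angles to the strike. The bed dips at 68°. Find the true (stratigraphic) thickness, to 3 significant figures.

101 m

True thickness t = w · sin(dip) = 108.5 × sin 68°
t = 108.5 × 0.9272 = 100.599 m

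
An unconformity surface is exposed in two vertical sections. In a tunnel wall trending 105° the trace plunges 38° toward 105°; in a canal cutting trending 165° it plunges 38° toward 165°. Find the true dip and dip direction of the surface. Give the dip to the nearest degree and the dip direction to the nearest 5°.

The two traces are lines in the plane: v₁ = (sin 105°·cos 38°, cos 105°·cos 38°, −sin 38°), v₂ = (sin 165°·cos 38°, cos 165°·cos 38°, −sin 38°).
The plane normal is n = v₁ × v₂ ∝ (0.343, -0.343, 0.538).
tan δ = √(n_x²+n_y²)/n_z = 0.485/0.538, so δ = 42.1°.
The horizontal component of n points toward azimuth atan2(n_x, n_y) = 135°, the dip direction.

true dip 42°, dip direction 135°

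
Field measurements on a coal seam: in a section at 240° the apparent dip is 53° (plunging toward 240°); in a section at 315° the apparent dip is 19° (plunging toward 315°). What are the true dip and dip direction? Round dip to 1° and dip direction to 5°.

The two traces are lines in the plane: v₁ = (sin 240°·cos 53°, cos 240°·cos 53°, −sin 53°), v₂ = (sin 315°·cos 19°, cos 315°·cos 19°, −sin 19°).
Cross product v₁ × v₂ gives the pole to the plane: n ∝ (-0.632, -0.364, 0.550).
tan δ = √(n_x²+n_y²)/n_z = 0.729/0.550, so δ = 53.0°.
Dip direction = atan2(-0.632, -0.364) = 240° (azimuth of n's horizontal projection).

true dip 53°, dip direction 240°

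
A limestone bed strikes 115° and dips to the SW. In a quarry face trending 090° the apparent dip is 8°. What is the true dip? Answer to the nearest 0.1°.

18.4°

The section is 25° from the strike.
tan(true dip) = tan 8° / sin 25° = 0.3325
true dip = arctan 0.3325 = 18.39°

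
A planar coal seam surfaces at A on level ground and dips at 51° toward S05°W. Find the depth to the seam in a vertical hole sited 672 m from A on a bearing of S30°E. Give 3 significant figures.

The hole lies 35° from the dip direction, so the down-dip offset is 672 × cos 35° = 550.47 m.
Depth = down-dip offset × tan(dip) = 550.47 × tan 51° = 550.47 × 1.2349
Depth = 679.77 m

680 m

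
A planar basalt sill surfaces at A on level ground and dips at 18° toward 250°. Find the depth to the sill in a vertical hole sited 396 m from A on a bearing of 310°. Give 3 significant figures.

The hole lies 60° from the dip direction, so the down-dip offset is 396 × cos 60° = 198.00 m.
Depth = down-dip offset × tan(dip) = 198.00 × tan 18° = 198.00 × 0.3249
Depth = 64.33 m

64.3 m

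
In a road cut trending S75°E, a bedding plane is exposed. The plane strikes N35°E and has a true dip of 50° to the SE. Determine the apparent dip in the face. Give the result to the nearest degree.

48°

Angle between strike (N35°E) and section (S75°E): β = 70°.
tan α = tan 50° × sin 70° = 1.1918 × 0.9397 = 1.1199
apparent dip = arctan 1.1199 = 48.24°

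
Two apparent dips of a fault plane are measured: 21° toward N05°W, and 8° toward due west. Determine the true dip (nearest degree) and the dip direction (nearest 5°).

true dip 22°, dip direction 340°

Each apparent-dip line lies in the plane. As unit vectors (x east, y north, z up), v₁ plunges 21°→N05°W and v₂ plunges 8°→due west.
Cross product v₁ × v₂ gives the pole to the plane: n ∝ (-0.129, 0.344, 0.921).
Dip δ = arctan(|n_h|/n_z) = arctan(0.367/0.921) = 21.7°.
The horizontal component of n points toward azimuth atan2(n_x, n_y) = 339°, the dip direction.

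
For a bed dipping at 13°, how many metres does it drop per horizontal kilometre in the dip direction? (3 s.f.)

231 m

drop per km = 1000 × tan 13° = 1000 × 0.2309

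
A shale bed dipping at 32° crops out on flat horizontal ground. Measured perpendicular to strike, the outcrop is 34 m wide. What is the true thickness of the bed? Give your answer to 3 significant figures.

18.0 m

True thickness t = w · sin(dip) = 34 × sin 32°
t = 34 × 0.5299 = 18.017 m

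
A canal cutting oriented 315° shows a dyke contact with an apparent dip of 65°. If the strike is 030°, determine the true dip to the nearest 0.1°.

65.8°

The section is 75° from the strike.
tan δ = tan α / sin β = tan 65° / sin 75° = 2.1445 / 0.9659 = 2.2202
true dip = arctan 2.2202 = 65.75°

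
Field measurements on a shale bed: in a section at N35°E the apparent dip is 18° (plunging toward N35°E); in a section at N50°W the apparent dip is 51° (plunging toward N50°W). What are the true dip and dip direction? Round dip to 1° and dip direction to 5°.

true dip 51°, dip direction 320°

Represent each trace as a vector plunging at its apparent dip toward its trend (east-north-up frame): v₁ = (0.546, 0.779, -0.309), v₂ = (-0.482, 0.405, -0.777).
n = v₁ × v₂ = (-0.480, 0.573, 0.596) (taken with n_z > 0).
tan δ = √(n_x²+n_y²)/n_z = 0.748/0.596, so δ = 51.4°.
The horizontal component of n points toward azimuth atan2(n_x, n_y) = 320°, the dip direction.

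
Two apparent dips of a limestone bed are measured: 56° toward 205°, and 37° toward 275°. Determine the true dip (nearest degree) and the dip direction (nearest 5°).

true dip 56°, dip direction 215°

Represent each trace as a vector plunging at its apparent dip toward its trend (east-north-up frame): v₁ = (-0.236, -0.507, -0.829), v₂ = (-0.796, 0.070, -0.602).
Cross product v₁ × v₂ gives the pole to the plane: n ∝ (-0.363, -0.517, 0.420).
True dip = arccos(n_z / |n|) = arccos(0.5533) = 56.4°.
The horizontal component of n points toward azimuth atan2(n_x, n_y) = 215°, the dip direction.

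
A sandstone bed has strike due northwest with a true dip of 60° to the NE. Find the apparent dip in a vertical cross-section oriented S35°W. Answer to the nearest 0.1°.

59.6°

Angle between strike (due northwest) and section (S35°W): β = 80°.
tan α = tan 60° × sin 80° = 1.7321 × 0.9848 = 1.7057
apparent dip = arctan 1.7057 = 59.62°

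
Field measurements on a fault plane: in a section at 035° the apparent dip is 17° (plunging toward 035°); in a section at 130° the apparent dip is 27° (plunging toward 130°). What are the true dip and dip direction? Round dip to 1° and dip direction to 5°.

Represent each trace as a vector plunging at its apparent dip toward its trend (east-north-up frame): v₁ = (0.549, 0.783, -0.292), v₂ = (0.683, -0.573, -0.454).
Cross product v₁ × v₂ gives the pole to the plane: n ∝ (0.523, -0.049, 0.849).
tan δ = √(n_x²+n_y²)/n_z = 0.525/0.849, so δ = 31.8°.
The horizontal component of n points toward azimuth atan2(n_x, n_y) = 95°, the dip direction.

true dip 32°, dip direction 095°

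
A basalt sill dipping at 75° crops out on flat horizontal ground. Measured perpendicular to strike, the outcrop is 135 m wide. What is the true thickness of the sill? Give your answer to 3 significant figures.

130 m

True thickness t = w · sin(dip) = 135 × sin 75°
t = 135 × 0.9659 = 130.400 m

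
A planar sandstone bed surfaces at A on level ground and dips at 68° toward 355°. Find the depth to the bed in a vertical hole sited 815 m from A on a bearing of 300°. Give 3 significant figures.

1160 m

The hole lies 55° from the dip direction, so the down-dip offset is 815 × cos 55° = 467.46 m.
Depth = down-dip offset × tan(dip) = 467.46 × tan 68° = 467.46 × 2.4751
Depth = 1157.02 m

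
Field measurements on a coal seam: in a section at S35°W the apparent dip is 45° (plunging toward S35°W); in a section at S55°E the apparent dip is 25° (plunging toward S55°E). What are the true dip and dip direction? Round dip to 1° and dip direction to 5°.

true dip 48°, dip direction 190°

Represent each trace as a vector plunging at its apparent dip toward its trend (east-north-up frame): v₁ = (-0.406, -0.579, -0.707), v₂ = (0.742, -0.520, -0.423).
The plane normal is n = v₁ × v₂ ∝ (-0.123, -0.696, 0.641).
Dip δ = arctan(|n_h|/n_z) = arctan(0.707/0.641) = 47.8°.
Dip direction = azimuth of (n_x, n_y) = atan2(-0.123, -0.696) = 190°.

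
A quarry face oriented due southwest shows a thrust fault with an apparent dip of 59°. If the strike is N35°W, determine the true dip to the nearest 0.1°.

β = acute angle between strike N35°W and section due southwest = 80°.
tan(true dip) = tan 59° / sin 80° = 1.6900
δ = arctan(1.6900) = 59.39°

59.4°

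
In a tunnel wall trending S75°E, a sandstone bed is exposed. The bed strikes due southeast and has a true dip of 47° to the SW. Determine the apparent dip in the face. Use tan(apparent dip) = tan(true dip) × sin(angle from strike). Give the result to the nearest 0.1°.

28.2°

The strike is due southeast and the section trends S75°E; the acute angle between them is β = 30°.
tan(apparent dip) = tan 47° · sin 30° = 0.5362
α = arctan(0.5362) = 28.20°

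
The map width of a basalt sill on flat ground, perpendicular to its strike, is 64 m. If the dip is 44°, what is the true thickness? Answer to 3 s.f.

44.5 m

True thickness t = w · sin(dip) = 64 × sin 44°
t = 64 × 0.6947 = 44.458 m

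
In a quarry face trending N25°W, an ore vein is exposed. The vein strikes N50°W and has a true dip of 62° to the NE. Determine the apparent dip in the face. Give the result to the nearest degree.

The strike is N50°W and the section trends N25°W; the acute angle between them is β = 25°.
tan α = tan 62° × sin 25° = 1.8807 × 0.4226 = 0.7948
α = arctan(0.7948) = 38.48°

38°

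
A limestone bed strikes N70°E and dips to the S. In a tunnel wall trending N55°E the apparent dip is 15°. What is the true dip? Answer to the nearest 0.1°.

β = acute angle between strike N70°E and section N55°E = 15°.
tan(true dip) = tan 15° / sin 15° = 1.0353
δ = arctan(1.0353) = 45.99°

46.0°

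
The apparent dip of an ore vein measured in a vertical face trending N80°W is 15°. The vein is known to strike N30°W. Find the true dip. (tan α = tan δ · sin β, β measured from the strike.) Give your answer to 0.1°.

19.3°

β = acute angle between strike N30°W and section N80°W = 50°.
tan δ = tan α / sin β = tan 15° / sin 50° = 0.2679 / 0.7660 = 0.3498
δ = arctan(0.3498) = 19.28°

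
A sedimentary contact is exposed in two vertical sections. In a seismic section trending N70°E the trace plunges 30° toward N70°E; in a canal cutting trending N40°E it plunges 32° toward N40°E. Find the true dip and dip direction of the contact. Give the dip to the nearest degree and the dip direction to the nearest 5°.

Represent each trace as a vector plunging at its apparent dip toward its trend (east-north-up frame): v₁ = (0.814, 0.296, -0.500), v₂ = (0.545, 0.650, -0.530).
n = v₁ × v₂ = (0.168, 0.159, 0.367) (taken with n_z > 0).
tan δ = √(n_x²+n_y²)/n_z = 0.231/0.367, so δ = 32.2°.
Dip direction = azimuth of (n_x, n_y) = atan2(0.168, 0.159) = 47°.

true dip 32°, dip direction 045°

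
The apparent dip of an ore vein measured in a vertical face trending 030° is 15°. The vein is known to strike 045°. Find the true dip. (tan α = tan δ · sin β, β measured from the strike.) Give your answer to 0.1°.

β = acute angle between strike 045° and section 030° = 15°.
tan δ = tan α / sin β = tan 15° / sin 15° = 0.2679 / 0.2588 = 1.0353
true dip = arctan 1.0353 = 45.99°

46.0°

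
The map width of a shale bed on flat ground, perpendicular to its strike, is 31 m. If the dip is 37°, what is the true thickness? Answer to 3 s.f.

18.7 m

True thickness t = w · sin(dip) = 31 × sin 37°
t = 31 × 0.6018 = 18.656 m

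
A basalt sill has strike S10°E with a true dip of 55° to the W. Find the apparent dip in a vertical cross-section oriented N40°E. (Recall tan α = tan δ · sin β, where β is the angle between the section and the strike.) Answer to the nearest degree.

48°

The strike is S10°E and the section trends N40°E; the acute angle between them is β = 50°.
tan α = tan 55° × sin 50° = 1.4281 × 0.7660 = 1.0940
α = arctan(1.0940) = 47.57°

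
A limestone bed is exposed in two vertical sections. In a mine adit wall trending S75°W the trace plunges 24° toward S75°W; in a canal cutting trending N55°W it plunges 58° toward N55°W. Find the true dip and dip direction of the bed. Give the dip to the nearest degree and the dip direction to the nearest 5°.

true dip 61°, dip direction 330°

Each apparent-dip line lies in the plane. As unit vectors (x east, y north, z up), v₁ plunges 24°→S75°W and v₂ plunges 58°→N55°W.
Cross product v₁ × v₂ gives the pole to the plane: n ∝ (-0.324, 0.572, 0.371).
tan δ = √(n_x²+n_y²)/n_z = 0.657/0.371, so δ = 60.6°.
Dip direction = azimuth of (n_x, n_y) = atan2(-0.324, 0.572) = 330°.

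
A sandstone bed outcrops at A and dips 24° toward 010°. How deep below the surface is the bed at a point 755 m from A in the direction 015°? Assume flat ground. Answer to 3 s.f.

The hole lies 5° from the dip direction, so the down-dip offset is 755 × cos 5° = 752.13 m.
Depth = down-dip offset × tan(dip) = 752.13 × tan 24° = 752.13 × 0.4452
Depth = 334.87 m

335 m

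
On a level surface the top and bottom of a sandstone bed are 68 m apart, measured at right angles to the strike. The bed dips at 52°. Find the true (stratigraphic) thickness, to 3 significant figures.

53.6 m

True thickness t = w · sin(dip) = 68 × sin 52°
t = 68 × 0.7880 = 53.585 m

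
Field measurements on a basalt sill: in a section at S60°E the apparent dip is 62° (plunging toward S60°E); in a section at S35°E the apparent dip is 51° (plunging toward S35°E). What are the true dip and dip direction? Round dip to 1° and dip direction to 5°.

true dip 65°, dip direction 090°

Represent each trace as a vector plunging at its apparent dip toward its trend (east-north-up frame): v₁ = (0.407, -0.235, -0.883), v₂ = (0.361, -0.516, -0.777).
n = v₁ × v₂ = (0.273, 0.003, 0.125) (taken with n_z > 0).
Dip δ = arctan(|n_h|/n_z) = arctan(0.273/0.125) = 65.4°.
Dip direction = atan2(0.273, 0.003) = 89° (azimuth of n's horizontal projection).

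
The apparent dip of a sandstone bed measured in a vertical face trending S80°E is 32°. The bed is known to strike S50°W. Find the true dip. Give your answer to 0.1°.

39.2°

β = acute angle between strike S50°W and section S80°E = 50°.
tan δ = tan α / sin β = tan 32° / sin 50° = 0.6249 / 0.7660 = 0.8157
true dip = arctan 0.8157 = 39.20°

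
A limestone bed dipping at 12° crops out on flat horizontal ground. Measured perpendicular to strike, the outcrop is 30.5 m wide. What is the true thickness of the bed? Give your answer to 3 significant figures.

6.34 m

True thickness t = w · sin(dip) = 30.5 × sin 12°
t = 30.5 × 0.2079 = 6.341 m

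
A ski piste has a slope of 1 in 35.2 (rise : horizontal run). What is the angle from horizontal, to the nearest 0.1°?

1.6°

tan θ = 1/35.2 = 0.0284
θ = arctan(0.0284) = 1.63°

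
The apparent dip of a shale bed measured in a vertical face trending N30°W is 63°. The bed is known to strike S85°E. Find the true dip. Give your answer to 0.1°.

67.3°

The section is 55° from the strike.
tan δ = tan α / sin β = tan 63° / sin 55° = 1.9626 / 0.8192 = 2.3959
δ = arctan(2.3959) = 67.35°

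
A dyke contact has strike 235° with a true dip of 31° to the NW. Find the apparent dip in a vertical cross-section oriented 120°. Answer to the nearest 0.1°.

Angle between strike (235°) and section (120°): β = 65°.
tan α = tan 31° × sin 65° = 0.6009 × 0.9063 = 0.5446
apparent dip = arctan 0.5446 = 28.57°

28.6°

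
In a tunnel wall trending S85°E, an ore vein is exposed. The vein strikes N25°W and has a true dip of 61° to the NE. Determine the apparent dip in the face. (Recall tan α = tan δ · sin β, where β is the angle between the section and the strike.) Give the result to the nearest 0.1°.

The strike is N25°W and the section trends S85°E; the acute angle between them is β = 60°.
tan α = tan 61° × sin 60° = 1.8040 × 0.8660 = 1.5624
α = arctan(1.5624) = 57.38°

57.4°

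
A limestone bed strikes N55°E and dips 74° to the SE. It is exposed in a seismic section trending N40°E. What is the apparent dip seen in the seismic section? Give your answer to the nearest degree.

42°

Angle between strike (N55°E) and section (N40°E): β = 15°.
tan(apparent dip) = tan 74° · sin 15° = 0.9026
α = arctan(0.9026) = 42.07°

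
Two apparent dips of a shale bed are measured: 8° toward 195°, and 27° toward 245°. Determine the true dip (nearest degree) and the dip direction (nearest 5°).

Each apparent-dip line lies in the plane. As unit vectors (x east, y north, z up), v₁ plunges 8°→195° and v₂ plunges 27°→245°.
Cross product v₁ × v₂ gives the pole to the plane: n ∝ (-0.382, 0.004, 0.676).
tan δ = √(n_x²+n_y²)/n_z = 0.382/0.676, so δ = 29.5°.
Dip direction = atan2(-0.382, 0.004) = 271° (azimuth of n's horizontal projection).

true dip 29°, dip direction 270°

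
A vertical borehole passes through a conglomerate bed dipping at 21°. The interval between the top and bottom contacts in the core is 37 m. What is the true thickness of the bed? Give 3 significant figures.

True thickness t = h · cos(dip) = 37 × cos 21°
t = 37 × 0.9336 = 34.542 m

34.5 m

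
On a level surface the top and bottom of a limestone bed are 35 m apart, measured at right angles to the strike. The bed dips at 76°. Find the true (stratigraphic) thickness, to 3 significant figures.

True thickness t = w · sin(dip) = 35 × sin 76°
t = 35 × 0.9703 = 33.960 m

34.0 m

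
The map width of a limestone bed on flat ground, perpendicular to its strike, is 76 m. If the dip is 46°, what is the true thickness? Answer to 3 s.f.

True thickness t = w · sin(dip) = 76 × sin 46°
t = 76 × 0.7193 = 54.670 m

54.7 m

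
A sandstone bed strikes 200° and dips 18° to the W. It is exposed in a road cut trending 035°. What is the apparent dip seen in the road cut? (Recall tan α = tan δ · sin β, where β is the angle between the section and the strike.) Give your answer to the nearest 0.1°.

4.8°

The strike is 200° and the section trends 035°; the acute angle between them is β = 15°.
tan α = tan 18° × sin 15° = 0.3249 × 0.2588 = 0.0841
apparent dip = arctan 0.0841 = 4.81°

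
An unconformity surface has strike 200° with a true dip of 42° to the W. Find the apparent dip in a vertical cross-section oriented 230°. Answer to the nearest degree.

Angle between strike (200°) and section (230°): β = 30°.
tan α = tan 42° × sin 30° = 0.9004 × 0.5000 = 0.4502
apparent dip = arctan 0.4502 = 24.24°

24°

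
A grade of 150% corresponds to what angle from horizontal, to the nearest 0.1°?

56.3°

tan θ = 150/100 = 1.5000
θ = arctan(1.5000) = 56.31°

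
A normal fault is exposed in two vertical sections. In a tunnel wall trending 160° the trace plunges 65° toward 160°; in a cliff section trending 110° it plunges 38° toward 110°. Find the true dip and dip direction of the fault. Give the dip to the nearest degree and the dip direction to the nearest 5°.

Represent each trace as a vector plunging at its apparent dip toward its trend (east-north-up frame): v₁ = (0.145, -0.397, -0.906), v₂ = (0.740, -0.270, -0.616).
The plane normal is n = v₁ × v₂ ∝ (0.000, -0.582, 0.255).
Dip δ = arctan(|n_h|/n_z) = arctan(0.582/0.255) = 66.3°.
Dip direction = atan2(0.000, -0.582) = 180° (azimuth of n's horizontal projection).

true dip 66°, dip direction 180°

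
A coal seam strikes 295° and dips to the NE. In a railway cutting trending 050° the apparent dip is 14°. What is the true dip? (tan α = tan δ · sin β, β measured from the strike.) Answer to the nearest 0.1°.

The section is 65° from the strike.
tan δ = tan α / sin β = tan 14° / sin 65° = 0.2493 / 0.9063 = 0.2751
δ = arctan(0.2751) = 15.38°

15.4°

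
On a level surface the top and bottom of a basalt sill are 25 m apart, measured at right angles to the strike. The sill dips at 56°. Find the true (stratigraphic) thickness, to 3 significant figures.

20.7 m

True thickness t = w · sin(dip) = 25 × sin 56°
t = 25 × 0.8290 = 20.726 m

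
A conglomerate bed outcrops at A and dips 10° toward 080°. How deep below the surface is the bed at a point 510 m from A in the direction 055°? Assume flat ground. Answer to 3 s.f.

The hole lies 25° from the dip direction, so the down-dip offset is 510 × cos 25° = 462.22 m.
Depth = down-dip offset × tan(dip) = 462.22 × tan 10° = 462.22 × 0.1763
Depth = 81.50 m

81.5 m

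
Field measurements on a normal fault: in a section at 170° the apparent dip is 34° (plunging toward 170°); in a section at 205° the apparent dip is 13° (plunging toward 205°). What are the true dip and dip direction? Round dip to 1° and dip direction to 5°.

Represent each trace as a vector plunging at its apparent dip toward its trend (east-north-up frame): v₁ = (0.144, -0.816, -0.559), v₂ = (-0.412, -0.883, -0.225).
The plane normal is n = v₁ × v₂ ∝ (0.310, -0.263, 0.463).
Dip δ = arctan(|n_h|/n_z) = arctan(0.406/0.463) = 41.3°.
Dip direction = atan2(0.310, -0.263) = 130° (azimuth of n's horizontal projection).

true dip 41°, dip direction 130°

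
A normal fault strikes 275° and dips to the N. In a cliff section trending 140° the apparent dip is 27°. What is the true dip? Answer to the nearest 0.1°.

35.8°

β = acute angle between strike 275° and section 140° = 45°.
tan δ = tan α / sin β = tan 27° / sin 45° = 0.5095 / 0.7071 = 0.7206
true dip = arctan 0.7206 = 35.78°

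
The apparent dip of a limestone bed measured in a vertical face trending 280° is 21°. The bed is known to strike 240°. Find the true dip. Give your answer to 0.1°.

The section is 40° from the strike.
tan(true dip) = tan 21° / sin 40° = 0.5972
δ = arctan(0.5972) = 30.85°

30.8°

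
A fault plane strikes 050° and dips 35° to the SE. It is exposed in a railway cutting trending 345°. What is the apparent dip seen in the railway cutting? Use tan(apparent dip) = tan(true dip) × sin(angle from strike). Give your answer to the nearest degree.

32°

Angle between strike (050°) and section (345°): β = 65°.
tan(apparent dip) = tan 35° · sin 65° = 0.6346
apparent dip = arctan 0.6346 = 32.40°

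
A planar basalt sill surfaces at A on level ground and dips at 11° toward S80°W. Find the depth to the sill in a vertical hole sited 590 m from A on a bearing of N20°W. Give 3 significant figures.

The hole lies 80° from the dip direction, so the down-dip offset is 590 × cos 80° = 102.45 m.
Depth = down-dip offset × tan(dip) = 102.45 × tan 11° = 102.45 × 0.1944
Depth = 19.91 m

19.9 m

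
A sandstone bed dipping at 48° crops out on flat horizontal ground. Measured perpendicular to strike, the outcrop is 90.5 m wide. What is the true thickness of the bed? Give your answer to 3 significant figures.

True thickness t = w · sin(dip) = 90.5 × sin 48°
t = 90.5 × 0.7431 = 67.255 m

67.3 m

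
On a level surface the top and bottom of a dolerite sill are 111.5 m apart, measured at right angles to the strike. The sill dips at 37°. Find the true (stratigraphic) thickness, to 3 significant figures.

67.1 m

True thickness t = w · sin(dip) = 111.5 × sin 37°
t = 111.5 × 0.6018 = 67.102 m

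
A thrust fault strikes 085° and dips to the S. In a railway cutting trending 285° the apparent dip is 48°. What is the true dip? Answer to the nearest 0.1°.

β = acute angle between strike 085° and section 285° = 20°.
tan δ = tan α / sin β = tan 48° / sin 20° = 1.1106 / 0.3420 = 3.2472
true dip = arctan 3.2472 = 72.88°

72.9°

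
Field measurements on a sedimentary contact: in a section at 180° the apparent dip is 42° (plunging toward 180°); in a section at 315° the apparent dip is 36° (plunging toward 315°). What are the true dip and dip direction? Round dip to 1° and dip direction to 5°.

The two traces are lines in the plane: v₁ = (sin 180°·cos 42°, cos 180°·cos 42°, −sin 42°), v₂ = (sin 315°·cos 36°, cos 315°·cos 36°, −sin 36°).
The plane normal is n = v₁ × v₂ ∝ (-0.820, -0.383, 0.425).
True dip = arccos(n_z / |n|) = arccos(0.4253) = 64.8°.
The horizontal component of n points toward azimuth atan2(n_x, n_y) = 245°, the dip direction.

true dip 65°, dip direction 245°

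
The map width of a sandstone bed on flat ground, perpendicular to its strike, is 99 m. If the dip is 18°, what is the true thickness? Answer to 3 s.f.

True thickness t = w · sin(dip) = 99 × sin 18°
t = 99 × 0.3090 = 30.593 m

30.6 m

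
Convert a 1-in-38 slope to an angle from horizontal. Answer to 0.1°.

1.5°

tan θ = 1/38 = 0.0263
θ = arctan(0.0263) = 1.51°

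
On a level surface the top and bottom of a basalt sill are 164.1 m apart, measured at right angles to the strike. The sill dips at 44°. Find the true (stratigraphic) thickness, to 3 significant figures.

114 m

True thickness t = w · sin(dip) = 164.1 × sin 44°
t = 164.1 × 0.6947 = 113.993 m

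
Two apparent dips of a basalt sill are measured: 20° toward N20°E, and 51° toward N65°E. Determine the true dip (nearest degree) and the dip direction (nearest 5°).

true dip 55°, dip direction 095°

Represent each trace as a vector plunging at its apparent dip toward its trend (east-north-up frame): v₁ = (0.321, 0.883, -0.342), v₂ = (0.570, 0.266, -0.777).
n = v₁ × v₂ = (0.595, -0.055, 0.418) (taken with n_z > 0).
Dip δ = arctan(|n_h|/n_z) = arctan(0.598/0.418) = 55.0°.
Dip direction = atan2(0.595, -0.055) = 95° (azimuth of n's horizontal projection).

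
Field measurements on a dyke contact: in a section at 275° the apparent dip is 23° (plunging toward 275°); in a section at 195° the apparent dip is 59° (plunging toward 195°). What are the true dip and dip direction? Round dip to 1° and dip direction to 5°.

The two traces are lines in the plane: v₁ = (sin 275°·cos 23°, cos 275°·cos 23°, −sin 23°), v₂ = (sin 195°·cos 59°, cos 195°·cos 59°, −sin 59°).
n = v₁ × v₂ = (-0.263, -0.734, 0.467) (taken with n_z > 0).
tan δ = √(n_x²+n_y²)/n_z = 0.780/0.467, so δ = 59.1°.
Dip direction = atan2(-0.263, -0.734) = 200° (azimuth of n's horizontal projection).

true dip 59°, dip direction 200°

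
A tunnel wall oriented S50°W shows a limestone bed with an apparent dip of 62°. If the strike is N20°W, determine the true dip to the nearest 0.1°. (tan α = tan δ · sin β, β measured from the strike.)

63.5°

The section is 70° from the strike.
tan(true dip) = tan 62° / sin 70° = 2.0014
true dip = arctan 2.0014 = 63.45°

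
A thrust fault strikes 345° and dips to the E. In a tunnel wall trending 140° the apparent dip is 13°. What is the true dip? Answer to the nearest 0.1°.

The section is 25° from the strike.
tan(true dip) = tan 13° / sin 25° = 0.5463
δ = arctan(0.5463) = 28.65°

28.6°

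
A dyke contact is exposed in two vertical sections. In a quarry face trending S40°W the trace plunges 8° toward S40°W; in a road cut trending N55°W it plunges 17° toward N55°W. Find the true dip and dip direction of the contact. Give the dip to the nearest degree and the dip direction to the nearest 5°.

true dip 18°, dip direction 285°

The two traces are lines in the plane: v₁ = (sin 220°·cos 8°, cos 220°·cos 8°, −sin 8°), v₂ = (sin 305°·cos 17°, cos 305°·cos 17°, −sin 17°).
The plane normal is n = v₁ × v₂ ∝ (-0.298, 0.077, 0.943).
tan δ = √(n_x²+n_y²)/n_z = 0.308/0.943, so δ = 18.1°.
Dip direction = azimuth of (n_x, n_y) = atan2(-0.298, 0.077) = 284°.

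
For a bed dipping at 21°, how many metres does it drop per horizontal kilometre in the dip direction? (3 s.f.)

drop per km = 1000 × tan 21° = 1000 × 0.3839

384 m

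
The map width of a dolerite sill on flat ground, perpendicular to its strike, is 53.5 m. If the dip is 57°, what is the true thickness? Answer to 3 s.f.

True thickness t = w · sin(dip) = 53.5 × sin 57°
t = 53.5 × 0.8387 = 44.869 m

44.9 m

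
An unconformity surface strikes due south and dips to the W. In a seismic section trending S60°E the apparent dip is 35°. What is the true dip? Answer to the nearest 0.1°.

39.0°

The section is 60° from the strike.
tan δ = tan α / sin β = tan 35° / sin 60° = 0.7002 / 0.8660 = 0.8085
true dip = arctan 0.8085 = 38.96°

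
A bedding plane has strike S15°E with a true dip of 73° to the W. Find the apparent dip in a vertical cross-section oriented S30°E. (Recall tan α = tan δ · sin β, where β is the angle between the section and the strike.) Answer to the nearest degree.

40°

The section lies 15° from the strike.
tan α = tan 73° × sin 15° = 3.2709 × 0.2588 = 0.8466
α = arctan(0.8466) = 40.25°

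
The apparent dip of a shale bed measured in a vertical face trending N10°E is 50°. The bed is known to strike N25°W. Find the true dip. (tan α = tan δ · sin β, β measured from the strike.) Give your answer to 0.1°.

The section is 35° from the strike.
tan(true dip) = tan 50° / sin 35° = 2.0778
δ = arctan(2.0778) = 64.30°

64.3°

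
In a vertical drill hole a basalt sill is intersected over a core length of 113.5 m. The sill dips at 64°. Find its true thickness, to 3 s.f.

True thickness t = h · cos(dip) = 113.5 × cos 64°
t = 113.5 × 0.4384 = 49.755 m

49.8 m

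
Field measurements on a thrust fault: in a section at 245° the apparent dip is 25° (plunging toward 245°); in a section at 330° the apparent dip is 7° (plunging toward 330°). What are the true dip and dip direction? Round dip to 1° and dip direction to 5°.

true dip 25°, dip direction 255°

Each apparent-dip line lies in the plane. As unit vectors (x east, y north, z up), v₁ plunges 25°→245° and v₂ plunges 7°→330°.
n = v₁ × v₂ = (-0.410, -0.110, 0.896) (taken with n_z > 0).
True dip = arccos(n_z / |n|) = arccos(0.9038) = 25.3°.
The horizontal component of n points toward azimuth atan2(n_x, n_y) = 255°, the dip direction.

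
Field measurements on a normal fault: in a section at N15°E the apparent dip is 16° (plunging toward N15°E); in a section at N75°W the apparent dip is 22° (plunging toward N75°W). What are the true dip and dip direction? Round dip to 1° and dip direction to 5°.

true dip 26°, dip direction 320°

Each apparent-dip line lies in the plane. As unit vectors (x east, y north, z up), v₁ plunges 16°→N15°E and v₂ plunges 22°→N75°W.
n = v₁ × v₂ = (-0.282, 0.340, 0.891) (taken with n_z > 0).
Dip δ = arctan(|n_h|/n_z) = arctan(0.442/0.891) = 26.4°.
Dip direction = atan2(-0.282, 0.340) = 320° (azimuth of n's horizontal projection).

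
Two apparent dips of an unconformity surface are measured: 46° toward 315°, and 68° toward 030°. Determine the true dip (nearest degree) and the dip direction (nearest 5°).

Each apparent-dip line lies in the plane. As unit vectors (x east, y north, z up), v₁ plunges 46°→315° and v₂ plunges 68°→030°.
n = v₁ × v₂ = (0.222, 0.590, 0.251) (taken with n_z > 0).
True dip = arccos(n_z / |n|) = arccos(0.3703) = 68.3°.
Dip direction = atan2(0.222, 0.590) = 21° (azimuth of n's horizontal projection).

true dip 68°, dip direction 020°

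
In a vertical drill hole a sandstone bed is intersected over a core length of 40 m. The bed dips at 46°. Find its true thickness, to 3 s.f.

27.8 m

True thickness t = h · cos(dip) = 40 × cos 46°
t = 40 × 0.6947 = 27.786 m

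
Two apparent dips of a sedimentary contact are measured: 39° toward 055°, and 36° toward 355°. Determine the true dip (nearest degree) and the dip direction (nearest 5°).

Represent each trace as a vector plunging at its apparent dip toward its trend (east-north-up frame): v₁ = (0.637, 0.446, -0.629), v₂ = (-0.071, 0.806, -0.588).
The plane normal is n = v₁ × v₂ ∝ (0.245, 0.419, 0.544).
tan δ = √(n_x²+n_y²)/n_z = 0.485/0.544, so δ = 41.7°.
Dip direction = azimuth of (n_x, n_y) = atan2(0.245, 0.419) = 30°.

true dip 42°, dip direction 030°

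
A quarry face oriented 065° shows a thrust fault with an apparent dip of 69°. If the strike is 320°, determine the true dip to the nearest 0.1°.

The section is 75° from the strike.
tan(true dip) = tan 69° / sin 75° = 2.6970
true dip = arctan 2.6970 = 69.66°

69.7°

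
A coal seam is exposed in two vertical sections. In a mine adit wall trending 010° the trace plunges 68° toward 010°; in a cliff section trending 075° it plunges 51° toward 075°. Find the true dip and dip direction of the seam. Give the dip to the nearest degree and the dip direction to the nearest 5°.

The two traces are lines in the plane: v₁ = (sin 10°·cos 68°, cos 10°·cos 68°, −sin 68°), v₂ = (sin 75°·cos 51°, cos 75°·cos 51°, −sin 51°).
Cross product v₁ × v₂ gives the pole to the plane: n ∝ (0.136, 0.513, 0.214).
Dip δ = arctan(|n_h|/n_z) = arctan(0.531/0.214) = 68.1°.
Dip direction = azimuth of (n_x, n_y) = atan2(0.136, 0.513) = 15°.

true dip 68°, dip direction 015°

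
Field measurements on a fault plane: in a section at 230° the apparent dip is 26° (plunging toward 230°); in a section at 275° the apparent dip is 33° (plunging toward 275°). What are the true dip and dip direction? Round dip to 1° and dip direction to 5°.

true dip 33°, dip direction 270°

Each apparent-dip line lies in the plane. As unit vectors (x east, y north, z up), v₁ plunges 26°→230° and v₂ plunges 33°→275°.
The plane normal is n = v₁ × v₂ ∝ (-0.347, 0.009, 0.533).
True dip = arccos(n_z / |n|) = arccos(0.8382) = 33.1°.
Dip direction = azimuth of (n_x, n_y) = atan2(-0.347, 0.009) = 271°.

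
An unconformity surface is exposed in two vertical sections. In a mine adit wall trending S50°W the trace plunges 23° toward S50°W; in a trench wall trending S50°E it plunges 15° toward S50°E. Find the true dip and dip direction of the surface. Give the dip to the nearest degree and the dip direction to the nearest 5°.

Represent each trace as a vector plunging at its apparent dip toward its trend (east-north-up frame): v₁ = (-0.705, -0.592, -0.391), v₂ = (0.740, -0.621, -0.259).
The plane normal is n = v₁ × v₂ ∝ (-0.089, -0.472, 0.876).
Dip δ = arctan(|n_h|/n_z) = arctan(0.480/0.876) = 28.7°.
Dip direction = azimuth of (n_x, n_y) = atan2(-0.089, -0.472) = 191°.

true dip 29°, dip direction 190°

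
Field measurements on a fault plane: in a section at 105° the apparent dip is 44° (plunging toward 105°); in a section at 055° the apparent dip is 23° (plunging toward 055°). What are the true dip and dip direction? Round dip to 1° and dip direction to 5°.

The two traces are lines in the plane: v₁ = (sin 105°·cos 44°, cos 105°·cos 44°, −sin 44°), v₂ = (sin 55°·cos 23°, cos 55°·cos 23°, −sin 23°).
Cross product v₁ × v₂ gives the pole to the plane: n ∝ (0.440, -0.252, 0.507).
True dip = arccos(n_z / |n|) = arccos(0.7074) = 45.0°.
The horizontal component of n points toward azimuth atan2(n_x, n_y) = 120°, the dip direction.

true dip 45°, dip direction 120°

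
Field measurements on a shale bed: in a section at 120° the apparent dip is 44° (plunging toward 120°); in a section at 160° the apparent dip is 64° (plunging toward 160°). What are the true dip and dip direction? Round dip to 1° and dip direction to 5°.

true dip 66°, dip direction 185°

Represent each trace as a vector plunging at its apparent dip toward its trend (east-north-up frame): v₁ = (0.623, -0.360, -0.695), v₂ = (0.150, -0.412, -0.899).
n = v₁ × v₂ = (-0.037, -0.456, 0.203) (taken with n_z > 0).
True dip = arccos(n_z / |n|) = arccos(0.4052) = 66.1°.
The horizontal component of n points toward azimuth atan2(n_x, n_y) = 185°, the dip direction.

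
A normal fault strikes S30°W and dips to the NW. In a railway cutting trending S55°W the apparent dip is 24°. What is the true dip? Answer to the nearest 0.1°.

46.5°

The section is 25° from the strike.
tan δ = tan α / sin β = tan 24° / sin 25° = 0.4452 / 0.4226 = 1.0535
true dip = arctan 1.0535 = 46.49°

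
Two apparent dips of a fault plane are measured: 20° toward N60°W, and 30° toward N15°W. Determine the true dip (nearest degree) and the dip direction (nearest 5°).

Represent each trace as a vector plunging at its apparent dip toward its trend (east-north-up frame): v₁ = (-0.814, 0.470, -0.342), v₂ = (-0.224, 0.837, -0.500).
n = v₁ × v₂ = (-0.051, 0.330, 0.575) (taken with n_z > 0).
tan δ = √(n_x²+n_y²)/n_z = 0.334/0.575, so δ = 30.1°.
The horizontal component of n points toward azimuth atan2(n_x, n_y) = 351°, the dip direction.

true dip 30°, dip direction 350°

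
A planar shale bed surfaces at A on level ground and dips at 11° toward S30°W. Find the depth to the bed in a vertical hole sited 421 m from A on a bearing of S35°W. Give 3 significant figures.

81.5 m

The hole lies 5° from the dip direction, so the down-dip offset is 421 × cos 5° = 419.40 m.
Depth = down-dip offset × tan(dip) = 419.40 × tan 11° = 419.40 × 0.1944
Depth = 81.52 m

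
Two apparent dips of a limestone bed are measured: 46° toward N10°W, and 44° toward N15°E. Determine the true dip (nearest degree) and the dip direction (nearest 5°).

Represent each trace as a vector plunging at its apparent dip toward its trend (east-north-up frame): v₁ = (-0.121, 0.684, -0.719), v₂ = (0.186, 0.695, -0.695).
Cross product v₁ × v₂ gives the pole to the plane: n ∝ (-0.025, 0.218, 0.211).
True dip = arccos(n_z / |n|) = arccos(0.6940) = 46.1°.
The horizontal component of n points toward azimuth atan2(n_x, n_y) = 354°, the dip direction.

true dip 46°, dip direction 355°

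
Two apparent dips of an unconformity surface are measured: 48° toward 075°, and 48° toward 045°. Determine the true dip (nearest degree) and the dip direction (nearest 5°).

true dip 49°, dip direction 060°

The two traces are lines in the plane: v₁ = (sin 75°·cos 48°, cos 75°·cos 48°, −sin 48°), v₂ = (sin 45°·cos 48°, cos 45°·cos 48°, −sin 48°).
The plane normal is n = v₁ × v₂ ∝ (0.223, 0.129, 0.224).
tan δ = √(n_x²+n_y²)/n_z = 0.257/0.224, so δ = 49.0°.
Dip direction = atan2(0.223, 0.129) = 60° (azimuth of n's horizontal projection).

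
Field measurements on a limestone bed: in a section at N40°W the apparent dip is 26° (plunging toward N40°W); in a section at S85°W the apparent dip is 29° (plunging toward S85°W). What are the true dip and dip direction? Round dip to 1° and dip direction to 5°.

Each apparent-dip line lies in the plane. As unit vectors (x east, y north, z up), v₁ plunges 26°→N40°W and v₂ plunges 29°→S85°W.
n = v₁ × v₂ = (-0.367, 0.102, 0.644) (taken with n_z > 0).
Dip δ = arctan(|n_h|/n_z) = arctan(0.381/0.644) = 30.6°.
Dip direction = azimuth of (n_x, n_y) = atan2(-0.367, 0.102) = 286°.

true dip 31°, dip direction 285°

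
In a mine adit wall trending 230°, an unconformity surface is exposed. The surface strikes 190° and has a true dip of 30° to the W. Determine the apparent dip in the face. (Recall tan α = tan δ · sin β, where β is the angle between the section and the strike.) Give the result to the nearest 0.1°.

20.4°

The strike is 190° and the section trends 230°; the acute angle between them is β = 40°.
tan(apparent dip) = tan 30° · sin 40° = 0.3711
apparent dip = arctan 0.3711 = 20.36°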